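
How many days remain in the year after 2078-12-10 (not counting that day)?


Day of year: 344 of 365
Remaining = 365 - 344

21 days


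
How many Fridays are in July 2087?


July 2087 has 31 days
Anchor: Jan 1, 2087. With p = 2087 - 1 = 2086: (p + p//4 - p//100 + p//400) mod 7 = (2086 + 521 - 20 + 5) mod 7 = 2592 mod 7 = 2 -> Wednesday (Mon=0 ... Sun=6)
Days before July (Jan-Jun): 181; July 1 index = (2 + 181) mod 7 = 1 -> Tuesday
First Friday is July 4
Fridays: 4, 11, 18, 25

4 Fridays


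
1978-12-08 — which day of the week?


Date: December 8, 1978
Anchor: Jan 1, 1978. With p = 1978 - 1 = 1977: (p + p//4 - p//100 + p//400) mod 7 = (1977 + 494 - 19 + 4) mod 7 = 2456 mod 7 = 6 -> Sunday (Mon=0 ... Sun=6)
Days before December (Jan-Nov): 334; offset = 334 + 8 - 1 = 341
Weekday index = (6 + 341) mod 7 = 4

Day of the week: Friday


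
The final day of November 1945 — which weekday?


November 1945 has 30 days
Anchor: Jan 1, 1945. With p = 1945 - 1 = 1944: (p + p//4 - p//100 + p//400) mod 7 = (1944 + 486 - 19 + 4) mod 7 = 2415 mod 7 = 0 -> Monday (Mon=0 ... Sun=6)
Days before November (Jan-Oct): 304; November 1 index = (0 + 304) mod 7 = 3 -> Thursday
Last day offset: 30 - 1 = 29 days
Weekday index = (3 + 29) mod 7 = 4

Friday, November 30


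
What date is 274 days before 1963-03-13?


Start: 1963-03-13, subtract 274 days
Back 13 days from March 13 reaches February 28, 1963 -> 261 left
February 1963 has 28 days -> back to January 31, 1963 -> 233 left
January 1963 has 31 days -> back to December 31, 1962 -> 202 left
December 1962 has 31 days -> back to November 30, 1962 -> 171 left
November 1962 has 30 days -> back to October 31, 1962 -> 141 left
October 1962 has 31 days -> back to September 30, 1962 -> 110 left
September 1962 has 30 days -> back to August 31, 1962 -> 80 left
August 1962 has 31 days -> back to July 31, 1962 -> 49 left
July 1962 has 31 days -> back to June 30, 1962 -> 18 left
June 1962: 30 - 18 = 12 -> lands on June 12

Result: 1962-06-12


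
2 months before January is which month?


January is month 1
1 - 2 = -1; wrap: -1 + 12 = 11

November


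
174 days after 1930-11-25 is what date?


Start: 1930-11-25, add 174 days
November 1930 has 30 days: 30 - 25 = 5 days to November 30 -> 169 left
December 1930 has 31 days -> 138 left
January 1931 has 31 days -> 107 left
February 1931 has 28 days -> 79 left
March 1931 has 31 days -> 48 left
April 1931 has 30 days -> 18 left
May 1931: 18 <= 31 -> lands on May 18

Result: 1931-05-18


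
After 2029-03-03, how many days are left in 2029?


Day of year: 62 of 365
Remaining = 365 - 62

303 days


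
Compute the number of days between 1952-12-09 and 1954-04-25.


From 1952-12-09 to 1954-04-25
1952-12-09: days before December = 31 + 29 + 31 + 30 + 31 + 30 + 31 + 31 + 30 + 31 + 30 = 335 (1952 is a leap year); day of year = 335 + 9 = 344
1954-04-25: days before April = 31 + 28 + 31 = 90 (1954 is not a leap year); day of year = 90 + 25 = 115
Rest of 1952: 366 - 344 = 22
Full years 1953 (365): 365
Total = 22 + 365 + 115 = 502

502 days


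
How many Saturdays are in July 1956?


July 1956 has 31 days
Anchor: Jan 1, 1956. With p = 1956 - 1 = 1955: (p + p//4 - p//100 + p//400) mod 7 = (1955 + 488 - 19 + 4) mod 7 = 2428 mod 7 = 6 -> Sunday (Mon=0 ... Sun=6)
Days before July (Jan-Jun): 182; July 1 index = (6 + 182) mod 7 = 6 -> Sunday
First Saturday is July 7
Saturdays: 7, 14, 21, 28

4 Saturdays


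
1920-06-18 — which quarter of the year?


Month: June (month 6)
Q1: Jan-Mar, Q2: Apr-Jun, Q3: Jul-Sep, Q4: Oct-Dec

Q2


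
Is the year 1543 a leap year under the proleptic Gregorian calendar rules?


Gregorian leap year rule: divisible by 4, but not by 100, unless also by 400.
1543 is not divisible by 4 -> not a leap year

No


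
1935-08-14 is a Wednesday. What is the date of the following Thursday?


Current: Wednesday
Target: Thursday
Days ahead: 1

Next Thursday: 1935-08-15


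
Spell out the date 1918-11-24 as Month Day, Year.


ISO 1918-11-24 parses as year=1918, month=11, day=24
Month 11 -> November

November 24, 1918


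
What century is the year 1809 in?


Century = (year - 1) // 100 + 1
= (1809 - 1) // 100 + 1
= 1808 // 100 + 1
= 18 + 1

19th century


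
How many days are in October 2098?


October 2098

31 days


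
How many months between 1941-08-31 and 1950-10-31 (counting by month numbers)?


From August 1941 to October 1950
9 years * 12 = 108 months, plus 2 months = 110

110 months


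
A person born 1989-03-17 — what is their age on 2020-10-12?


Birth: 1989-03-17
Reference: 2020-10-12
Year difference: 2020 - 1989 = 31

31 years old


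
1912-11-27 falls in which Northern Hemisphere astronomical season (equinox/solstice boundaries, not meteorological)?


Date: November 27
Astronomical Autumn (approx.; exact equinox/solstice day varies by year): September 22 to December 20
November 27 falls within the Autumn window

Autumn


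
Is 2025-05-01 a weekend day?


Anchor: Jan 1, 2025. With p = 2025 - 1 = 2024: (p + p//4 - p//100 + p//400) mod 7 = (2024 + 506 - 20 + 5) mod 7 = 2515 mod 7 = 2 -> Wednesday (Mon=0 ... Sun=6)
Day of year: 121; offset = 120
Weekday index = (2 + 120) mod 7 = 3 -> Thursday
Weekend days: Saturday, Sunday

No


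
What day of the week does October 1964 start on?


Target: October 1, 1964
Anchor: Jan 1, 1964. With p = 1964 - 1 = 1963: (p + p//4 - p//100 + p//400) mod 7 = (1963 + 490 - 19 + 4) mod 7 = 2438 mod 7 = 2 -> Wednesday (Mon=0 ... Sun=6)
Days before October (Jan-Sep): 274 days
Weekday index = (2 + 274) mod 7 = 3

Thursday


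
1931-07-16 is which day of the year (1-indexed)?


Date: July 16, 1931
Days in months 1 through 6: 181
Plus 16 days in July

Day of year: 197


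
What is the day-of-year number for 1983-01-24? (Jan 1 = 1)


Date: January 24, 1983
No months before January
Plus 24 days in January

Day of year: 24


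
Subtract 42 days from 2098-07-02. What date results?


Start: 2098-07-02, subtract 42 days
Back 2 days from July 2 reaches June 30, 2098 -> 40 left
June 2098 has 30 days -> back to May 31, 2098 -> 10 left
May 2098: 31 - 10 = 21 -> lands on May 21

Result: 2098-05-21


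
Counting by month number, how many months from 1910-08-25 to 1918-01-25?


From August 1910 to January 1918
8 years * 12 = 96 months, minus 7 months = 89

89 months


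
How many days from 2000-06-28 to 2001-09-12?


From 2000-06-28 to 2001-09-12
2000-06-28: days before June = 31 + 29 + 31 + 30 + 31 = 152 (2000 is a leap year); day of year = 152 + 28 = 180
2001-09-12: days before September = 31 + 28 + 31 + 30 + 31 + 30 + 31 + 31 = 243 (2001 is not a leap year); day of year = 243 + 12 = 255
Rest of 2000: 366 - 180 = 186
Total = 186 + 255 = 441

441 days


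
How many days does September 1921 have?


September 1921

30 days


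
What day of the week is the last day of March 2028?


March 2028 has 31 days
Anchor: Jan 1, 2028. With p = 2028 - 1 = 2027: (p + p//4 - p//100 + p//400) mod 7 = (2027 + 506 - 20 + 5) mod 7 = 2518 mod 7 = 5 -> Saturday (Mon=0 ... Sun=6)
Days before March (Jan-Feb): 60; March 1 index = (5 + 60) mod 7 = 2 -> Wednesday
Last day offset: 31 - 1 = 30 days
Weekday index = (2 + 30) mod 7 = 4

Friday, March 31


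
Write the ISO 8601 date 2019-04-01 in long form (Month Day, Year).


ISO 2019-04-01 parses as year=2019, month=04, day=01
Month 4 -> April

April 1, 2019


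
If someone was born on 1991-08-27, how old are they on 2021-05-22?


Birth: 1991-08-27
Reference: 2021-05-22
Year difference: 2021 - 1991 = 30
Birthday not yet reached in 2021, subtract 1

29 years old


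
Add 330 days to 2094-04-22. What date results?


Start: 2094-04-22, add 330 days
April 2094 has 30 days: 30 - 22 = 8 days to April 30 -> 322 left
May 2094 has 31 days -> 291 left
June 2094 has 30 days -> 261 left
July 2094 has 31 days -> 230 left
August 2094 has 31 days -> 199 left
September 2094 has 30 days -> 169 left
October 2094 has 31 days -> 138 left
November 2094 has 30 days -> 108 left
December 2094 has 31 days -> 77 left
January 2095 has 31 days -> 46 left
February 2095 has 28 days -> 18 left
March 2095: 18 <= 31 -> lands on March 18

Result: 2095-03-18


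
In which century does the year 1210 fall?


Century = (year - 1) // 100 + 1
= (1210 - 1) // 100 + 1
= 1209 // 100 + 1
= 12 + 1

13th century


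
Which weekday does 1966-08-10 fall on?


Date: August 10, 1966
Anchor: Jan 1, 1966. With p = 1966 - 1 = 1965: (p + p//4 - p//100 + p//400) mod 7 = (1965 + 491 - 19 + 4) mod 7 = 2441 mod 7 = 5 -> Saturday (Mon=0 ... Sun=6)
Days before August (Jan-Jul): 212; offset = 212 + 10 - 1 = 221
Weekday index = (5 + 221) mod 7 = 2

Day of the week: Wednesday


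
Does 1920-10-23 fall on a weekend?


Anchor: Jan 1, 1920. With p = 1920 - 1 = 1919: (p + p//4 - p//100 + p//400) mod 7 = (1919 + 479 - 19 + 4) mod 7 = 2383 mod 7 = 3 -> Thursday (Mon=0 ... Sun=6)
Day of year: 297; offset = 296
Weekday index = (3 + 296) mod 7 = 5 -> Saturday
Weekend days: Saturday, Sunday

Yes


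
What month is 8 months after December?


December is month 12
12 + 8 = 20; wrap: 20 - 12 = 8

August


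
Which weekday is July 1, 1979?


Target: July 1, 1979
Anchor: Jan 1, 1979. With p = 1979 - 1 = 1978: (p + p//4 - p//100 + p//400) mod 7 = (1978 + 494 - 19 + 4) mod 7 = 2457 mod 7 = 0 -> Monday (Mon=0 ... Sun=6)
Days before July (Jan-Jun): 181 days
Weekday index = (0 + 181) mod 7 = 6

Sunday


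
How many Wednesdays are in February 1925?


February 1925 has 28 days
Anchor: Jan 1, 1925. With p = 1925 - 1 = 1924: (p + p//4 - p//100 + p//400) mod 7 = (1924 + 481 - 19 + 4) mod 7 = 2390 mod 7 = 3 -> Thursday (Mon=0 ... Sun=6)
Days before February (Jan): 31; February 1 index = (3 + 31) mod 7 = 6 -> Sunday
First Wednesday is February 4
Wednesdays: 4, 11, 18, 25

4 Wednesdays


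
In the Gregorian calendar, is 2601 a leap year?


Gregorian leap year rule: divisible by 4, but not by 100, unless also by 400.
2601 is not divisible by 4 -> not a leap year

No


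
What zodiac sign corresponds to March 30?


Date: March 30
Conventional tropical zodiac dates: Aries from March 21 onward; Taurus starts April 20
March 30 falls within the Aries range

Aries


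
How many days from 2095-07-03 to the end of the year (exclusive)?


Day of year: 184 of 365
Remaining = 365 - 184

181 days


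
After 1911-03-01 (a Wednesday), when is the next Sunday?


Current: Wednesday
Target: Sunday
Days ahead: 4

Next Sunday: 1911-03-05


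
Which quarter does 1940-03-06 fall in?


Month: March (month 3)
Q1: Jan-Mar, Q2: Apr-Jun, Q3: Jul-Sep, Q4: Oct-Dec

Q1


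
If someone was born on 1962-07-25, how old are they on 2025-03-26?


Birth: 1962-07-25
Reference: 2025-03-26
Year difference: 2025 - 1962 = 63
Birthday not yet reached in 2025, subtract 1

62 years old


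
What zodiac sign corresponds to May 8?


Date: May 8
Conventional tropical zodiac dates: Taurus from April 20 onward; Gemini starts May 21
May 8 falls within the Taurus range

Taurus


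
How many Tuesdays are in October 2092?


October 2092 has 31 days
Anchor: Jan 1, 2092. With p = 2092 - 1 = 2091: (p + p//4 - p//100 + p//400) mod 7 = (2091 + 522 - 20 + 5) mod 7 = 2598 mod 7 = 1 -> Tuesday (Mon=0 ... Sun=6)
Days before October (Jan-Sep): 274; October 1 index = (1 + 274) mod 7 = 2 -> Wednesday
First Tuesday is October 7
Tuesdays: 7, 14, 21, 28

4 Tuesdays


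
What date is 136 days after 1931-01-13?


Start: 1931-01-13, add 136 days
January 1931 has 31 days: 31 - 13 = 18 days to January 31 -> 118 left
February 1931 has 28 days -> 90 left
March 1931 has 31 days -> 59 left
April 1931 has 30 days -> 29 left
May 1931: 29 <= 31 -> lands on May 29

Result: 1931-05-29


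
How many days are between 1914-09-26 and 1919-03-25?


From 1914-09-26 to 1919-03-25
1914-09-26: days before September = 31 + 28 + 31 + 30 + 31 + 30 + 31 + 31 = 243 (1914 is not a leap year); day of year = 243 + 26 = 269
1919-03-25: days before March = 31 + 28 = 59 (1919 is not a leap year); day of year = 59 + 25 = 84
Rest of 1914: 365 - 269 = 96
Full years 1915 (365), 1916 (366), 1917 (365), 1918 (365): 1461
Total = 96 + 1461 + 84 = 1641

1641 days


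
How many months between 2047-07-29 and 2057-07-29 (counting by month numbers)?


From July 2047 to July 2057
10 years * 12 = 120 months = 120

120 months


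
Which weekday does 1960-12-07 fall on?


Date: December 7, 1960
Anchor: Jan 1, 1960. With p = 1960 - 1 = 1959: (p + p//4 - p//100 + p//400) mod 7 = (1959 + 489 - 19 + 4) mod 7 = 2433 mod 7 = 4 -> Friday (Mon=0 ... Sun=6)
Days before December (Jan-Nov): 335; offset = 335 + 7 - 1 = 341
Weekday index = (4 + 341) mod 7 = 2

Day of the week: Wednesday


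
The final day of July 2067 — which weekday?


July 2067 has 31 days
Anchor: Jan 1, 2067. With p = 2067 - 1 = 2066: (p + p//4 - p//100 + p//400) mod 7 = (2066 + 516 - 20 + 5) mod 7 = 2567 mod 7 = 5 -> Saturday (Mon=0 ... Sun=6)
Days before July (Jan-Jun): 181; July 1 index = (5 + 181) mod 7 = 4 -> Friday
Last day offset: 31 - 1 = 30 days
Weekday index = (4 + 30) mod 7 = 6

Sunday, July 31


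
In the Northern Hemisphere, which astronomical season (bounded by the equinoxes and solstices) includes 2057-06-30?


Date: June 30
Astronomical Summer (approx.; exact equinox/solstice day varies by year): June 21 to September 21
June 30 falls within the Summer window

Summer


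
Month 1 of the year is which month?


Month 1 of 12

January


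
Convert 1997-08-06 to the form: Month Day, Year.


ISO 1997-08-06 parses as year=1997, month=08, day=06
Month 8 -> August

August 6, 1997


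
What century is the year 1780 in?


Century = (year - 1) // 100 + 1
= (1780 - 1) // 100 + 1
= 1779 // 100 + 1
= 17 + 1

18th century


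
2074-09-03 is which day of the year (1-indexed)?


Date: September 3, 2074
Days in months 1 through 8: 243
Plus 3 days in September

Day of year: 246


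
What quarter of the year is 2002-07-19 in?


Month: July (month 7)
Q1: Jan-Mar, Q2: Apr-Jun, Q3: Jul-Sep, Q4: Oct-Dec

Q3


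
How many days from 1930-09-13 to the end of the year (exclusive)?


Day of year: 256 of 365
Remaining = 365 - 256

109 days


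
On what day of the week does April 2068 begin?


Target: April 1, 2068
Anchor: Jan 1, 2068. With p = 2068 - 1 = 2067: (p + p//4 - p//100 + p//400) mod 7 = (2067 + 516 - 20 + 5) mod 7 = 2568 mod 7 = 6 -> Sunday (Mon=0 ... Sun=6)
Days before April (Jan-Mar): 91 days
Weekday index = (6 + 91) mod 7 = 6

Sunday


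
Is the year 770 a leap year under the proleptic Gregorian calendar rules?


Gregorian leap year rule: divisible by 4, but not by 100, unless also by 400.
770 is not divisible by 4 -> not a leap year

No


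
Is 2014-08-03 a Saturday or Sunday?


Anchor: Jan 1, 2014. With p = 2014 - 1 = 2013: (p + p//4 - p//100 + p//400) mod 7 = (2013 + 503 - 20 + 5) mod 7 = 2501 mod 7 = 2 -> Wednesday (Mon=0 ... Sun=6)
Day of year: 215; offset = 214
Weekday index = (2 + 214) mod 7 = 6 -> Sunday
Weekend days: Saturday, Sunday

Yes


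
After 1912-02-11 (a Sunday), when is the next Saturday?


Current: Sunday
Target: Saturday
Days ahead: 6

Next Saturday: 1912-02-17


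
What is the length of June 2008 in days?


June 2008

30 days


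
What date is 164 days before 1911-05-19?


Start: 1911-05-19, subtract 164 days
Back 19 days from May 19 reaches April 30, 1911 -> 145 left
April 1911 has 30 days -> back to March 31, 1911 -> 115 left
March 1911 has 31 days -> back to February 28, 1911 -> 84 left
February 1911 has 28 days -> back to January 31, 1911 -> 56 left
January 1911 has 31 days -> back to December 31, 1910 -> 25 left
December 1910: 31 - 25 = 6 -> lands on December 6

Result: 1910-12-06


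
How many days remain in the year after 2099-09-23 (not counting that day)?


Day of year: 266 of 365
Remaining = 365 - 266

99 days


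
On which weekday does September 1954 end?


September 1954 has 30 days
Anchor: Jan 1, 1954. With p = 1954 - 1 = 1953: (p + p//4 - p//100 + p//400) mod 7 = (1953 + 488 - 19 + 4) mod 7 = 2426 mod 7 = 4 -> Friday (Mon=0 ... Sun=6)
Days before September (Jan-Aug): 243; September 1 index = (4 + 243) mod 7 = 2 -> Wednesday
Last day offset: 30 - 1 = 29 days
Weekday index = (2 + 29) mod 7 = 3

Thursday, September 30


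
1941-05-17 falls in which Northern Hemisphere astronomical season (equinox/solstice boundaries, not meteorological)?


Date: May 17
Astronomical Spring (approx.; exact equinox/solstice day varies by year): March 20 to June 20
May 17 falls within the Spring window

Spring


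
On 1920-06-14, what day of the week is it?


Date: June 14, 1920
Anchor: Jan 1, 1920. With p = 1920 - 1 = 1919: (p + p//4 - p//100 + p//400) mod 7 = (1919 + 479 - 19 + 4) mod 7 = 2383 mod 7 = 3 -> Thursday (Mon=0 ... Sun=6)
Days before June (Jan-May): 152; offset = 152 + 14 - 1 = 165
Weekday index = (3 + 165) mod 7 = 0

Day of the week: Monday


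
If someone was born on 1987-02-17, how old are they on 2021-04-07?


Birth: 1987-02-17
Reference: 2021-04-07
Year difference: 2021 - 1987 = 34

34 years old


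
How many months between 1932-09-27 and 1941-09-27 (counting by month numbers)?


From September 1932 to September 1941
9 years * 12 = 108 months = 108

108 months


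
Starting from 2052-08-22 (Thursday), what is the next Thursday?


Current: Thursday
Target: Thursday
Days ahead: 7

Next Thursday: 2052-08-29


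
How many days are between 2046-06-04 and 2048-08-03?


From 2046-06-04 to 2048-08-03
2046-06-04: days before June = 31 + 28 + 31 + 30 + 31 = 151 (2046 is not a leap year); day of year = 151 + 4 = 155
2048-08-03: days before August = 31 + 29 + 31 + 30 + 31 + 30 + 31 = 213 (2048 is a leap year); day of year = 213 + 3 = 216
Rest of 2046: 365 - 155 = 210
Full years 2047 (365): 365
Total = 210 + 365 + 216 = 791

791 days


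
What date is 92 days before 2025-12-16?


Start: 2025-12-16, subtract 92 days
Back 16 days from December 16 reaches November 30, 2025 -> 76 left
November 2025 has 30 days -> back to October 31, 2025 -> 46 left
October 2025 has 31 days -> back to September 30, 2025 -> 15 left
September 2025: 30 - 15 = 15 -> lands on September 15

Result: 2025-09-15


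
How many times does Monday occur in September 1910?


September 1910 has 30 days
Anchor: Jan 1, 1910. With p = 1910 - 1 = 1909: (p + p//4 - p//100 + p//400) mod 7 = (1909 + 477 - 19 + 4) mod 7 = 2371 mod 7 = 5 -> Saturday (Mon=0 ... Sun=6)
Days before September (Jan-Aug): 243; September 1 index = (5 + 243) mod 7 = 3 -> Thursday
First Monday is September 5
Mondays: 5, 12, 19, 26

4 Mondays


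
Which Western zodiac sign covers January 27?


Date: January 27
Conventional tropical zodiac dates: Aquarius from January 20 onward; Pisces starts February 19
January 27 falls within the Aquarius range

Aquarius


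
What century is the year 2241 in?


Century = (year - 1) // 100 + 1
= (2241 - 1) // 100 + 1
= 2240 // 100 + 1
= 22 + 1

23rd century


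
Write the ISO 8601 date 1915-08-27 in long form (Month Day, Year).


ISO 1915-08-27 parses as year=1915, month=08, day=27
Month 8 -> August

August 27, 1915


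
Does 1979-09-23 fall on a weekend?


Anchor: Jan 1, 1979. With p = 1979 - 1 = 1978: (p + p//4 - p//100 + p//400) mod 7 = (1978 + 494 - 19 + 4) mod 7 = 2457 mod 7 = 0 -> Monday (Mon=0 ... Sun=6)
Day of year: 266; offset = 265
Weekday index = (0 + 265) mod 7 = 6 -> Sunday
Weekend days: Saturday, Sunday

Yes


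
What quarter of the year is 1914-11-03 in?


Month: November (month 11)
Q1: Jan-Mar, Q2: Apr-Jun, Q3: Jul-Sep, Q4: Oct-Dec

Q4


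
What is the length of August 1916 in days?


August 1916

31 days


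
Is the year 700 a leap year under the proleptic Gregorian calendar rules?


Gregorian leap year rule: divisible by 4, but not by 100, unless also by 400.
700 is divisible by 100 but not 400 -> not a leap year

No


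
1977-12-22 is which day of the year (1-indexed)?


Date: December 22, 1977
Days in months 1 through 11: 334
Plus 22 days in December

Day of year: 356


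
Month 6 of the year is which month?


Month 6 of 12

June


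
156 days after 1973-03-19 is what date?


Start: 1973-03-19, add 156 days
March 1973 has 31 days: 31 - 19 = 12 days to March 31 -> 144 left
April 1973 has 30 days -> 114 left
May 1973 has 31 days -> 83 left
June 1973 has 30 days -> 53 left
July 1973 has 31 days -> 22 left
August 1973: 22 <= 31 -> lands on August 22

Result: 1973-08-22


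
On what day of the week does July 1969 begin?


Target: July 1, 1969
Anchor: Jan 1, 1969. With p = 1969 - 1 = 1968: (p + p//4 - p//100 + p//400) mod 7 = (1968 + 492 - 19 + 4) mod 7 = 2445 mod 7 = 2 -> Wednesday (Mon=0 ... Sun=6)
Days before July (Jan-Jun): 181 days
Weekday index = (2 + 181) mod 7 = 1

Tuesday


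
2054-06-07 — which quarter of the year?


Month: June (month 6)
Q1: Jan-Mar, Q2: Apr-Jun, Q3: Jul-Sep, Q4: Oct-Dec

Q2


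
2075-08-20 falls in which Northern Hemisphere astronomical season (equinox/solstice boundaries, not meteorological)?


Date: August 20
Astronomical Summer (approx.; exact equinox/solstice day varies by year): June 21 to September 21
August 20 falls within the Summer window

Summer


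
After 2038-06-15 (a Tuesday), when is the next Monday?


Current: Tuesday
Target: Monday
Days ahead: 6

Next Monday: 2038-06-21


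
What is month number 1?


Month 1 of 12

January


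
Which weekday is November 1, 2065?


Target: November 1, 2065
Anchor: Jan 1, 2065. With p = 2065 - 1 = 2064: (p + p//4 - p//100 + p//400) mod 7 = (2064 + 516 - 20 + 5) mod 7 = 2565 mod 7 = 3 -> Thursday (Mon=0 ... Sun=6)
Days before November (Jan-Oct): 304 days
Weekday index = (3 + 304) mod 7 = 6

Sunday


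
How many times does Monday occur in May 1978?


May 1978 has 31 days
Anchor: Jan 1, 1978. With p = 1978 - 1 = 1977: (p + p//4 - p//100 + p//400) mod 7 = (1977 + 494 - 19 + 4) mod 7 = 2456 mod 7 = 6 -> Sunday (Mon=0 ... Sun=6)
Days before May (Jan-Apr): 120; May 1 index = (6 + 120) mod 7 = 0 -> Monday
First Monday is May 1
Mondays: 1, 8, 15, 22, 29

5 Mondays


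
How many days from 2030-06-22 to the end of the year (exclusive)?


Day of year: 173 of 365
Remaining = 365 - 173

192 days


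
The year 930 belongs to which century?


Century = (year - 1) // 100 + 1
= (930 - 1) // 100 + 1
= 929 // 100 + 1
= 9 + 1

10th century


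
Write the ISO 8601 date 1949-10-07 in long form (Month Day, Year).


ISO 1949-10-07 parses as year=1949, month=10, day=07
Month 10 -> October

October 7, 1949


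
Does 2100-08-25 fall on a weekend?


Anchor: Jan 1, 2100. With p = 2100 - 1 = 2099: (p + p//4 - p//100 + p//400) mod 7 = (2099 + 524 - 20 + 5) mod 7 = 2608 mod 7 = 4 -> Friday (Mon=0 ... Sun=6)
Day of year: 237; offset = 236
Weekday index = (4 + 236) mod 7 = 2 -> Wednesday
Weekend days: Saturday, Sunday

No


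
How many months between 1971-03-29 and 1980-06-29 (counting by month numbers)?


From March 1971 to June 1980
9 years * 12 = 108 months, plus 3 months = 111

111 months


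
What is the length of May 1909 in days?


May 1909

31 days


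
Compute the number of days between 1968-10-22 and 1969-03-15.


From 1968-10-22 to 1969-03-15
1968-10-22: days before October = 31 + 29 + 31 + 30 + 31 + 30 + 31 + 31 + 30 = 274 (1968 is a leap year); day of year = 274 + 22 = 296
1969-03-15: days before March = 31 + 28 = 59 (1969 is not a leap year); day of year = 59 + 15 = 74
Rest of 1968: 366 - 296 = 70
Total = 70 + 74 = 144

144 days


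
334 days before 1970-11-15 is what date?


Start: 1970-11-15, subtract 334 days
Back 15 days from November 15 reaches October 31, 1970 -> 319 left
October 1970 has 31 days -> back to September 30, 1970 -> 288 left
September 1970 has 30 days -> back to August 31, 1970 -> 258 left
August 1970 has 31 days -> back to July 31, 1970 -> 227 left
July 1970 has 31 days -> back to June 30, 1970 -> 196 left
June 1970 has 30 days -> back to May 31, 1970 -> 166 left
May 1970 has 31 days -> back to April 30, 1970 -> 135 left
April 1970 has 30 days -> back to March 31, 1970 -> 105 left
March 1970 has 31 days -> back to February 28, 1970 -> 74 left
February 1970 has 28 days -> back to January 31, 1970 -> 46 left
January 1970 has 31 days -> back to December 31, 1969 -> 15 left
December 1969: 31 - 15 = 16 -> lands on December 16

Result: 1969-12-16


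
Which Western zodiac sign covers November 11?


Date: November 11
Conventional tropical zodiac dates: Scorpio from October 23 onward; Sagittarius starts November 22
November 11 falls within the Scorpio range

Scorpio


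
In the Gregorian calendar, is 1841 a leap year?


Gregorian leap year rule: divisible by 4, but not by 100, unless also by 400.
1841 is not divisible by 4 -> not a leap year

No


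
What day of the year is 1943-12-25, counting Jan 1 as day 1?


Date: December 25, 1943
Days in months 1 through 11: 334
Plus 25 days in December

Day of year: 359


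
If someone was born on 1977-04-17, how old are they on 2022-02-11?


Birth: 1977-04-17
Reference: 2022-02-11
Year difference: 2022 - 1977 = 45
Birthday not yet reached in 2022, subtract 1

44 years old


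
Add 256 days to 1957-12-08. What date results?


Start: 1957-12-08, add 256 days
December 1957 has 31 days: 31 - 8 = 23 days to December 31 -> 233 left
January 1958 has 31 days -> 202 left
February 1958 has 28 days -> 174 left
March 1958 has 31 days -> 143 left
April 1958 has 30 days -> 113 left
May 1958 has 31 days -> 82 left
June 1958 has 30 days -> 52 left
July 1958 has 31 days -> 21 left
August 1958: 21 <= 31 -> lands on August 21

Result: 1958-08-21


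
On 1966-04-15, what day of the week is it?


Date: April 15, 1966
Anchor: Jan 1, 1966. With p = 1966 - 1 = 1965: (p + p//4 - p//100 + p//400) mod 7 = (1965 + 491 - 19 + 4) mod 7 = 2441 mod 7 = 5 -> Saturday (Mon=0 ... Sun=6)
Days before April (Jan-Mar): 90; offset = 90 + 15 - 1 = 104
Weekday index = (5 + 104) mod 7 = 4

Day of the week: Friday


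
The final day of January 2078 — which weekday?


January 2078 has 31 days
Anchor: Jan 1, 2078. With p = 2078 - 1 = 2077: (p + p//4 - p//100 + p//400) mod 7 = (2077 + 519 - 20 + 5) mod 7 = 2581 mod 7 = 5 -> Saturday (Mon=0 ... Sun=6)
January 1 is the anchor itself -> Saturday
Last day offset: 31 - 1 = 30 days
Weekday index = (5 + 30) mod 7 = 0

Monday, January 31


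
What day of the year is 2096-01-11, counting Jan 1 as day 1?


Date: January 11, 2096
No months before January
Plus 11 days in January

Day of year: 11


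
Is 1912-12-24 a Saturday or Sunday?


Anchor: Jan 1, 1912. With p = 1912 - 1 = 1911: (p + p//4 - p//100 + p//400) mod 7 = (1911 + 477 - 19 + 4) mod 7 = 2373 mod 7 = 0 -> Monday (Mon=0 ... Sun=6)
Day of year: 359; offset = 358
Weekday index = (0 + 358) mod 7 = 1 -> Tuesday
Weekend days: Saturday, Sunday

No


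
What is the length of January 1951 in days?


January 1951

31 days


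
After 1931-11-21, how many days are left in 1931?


Day of year: 325 of 365
Remaining = 365 - 325

40 days


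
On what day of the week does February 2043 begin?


Target: February 1, 2043
Anchor: Jan 1, 2043. With p = 2043 - 1 = 2042: (p + p//4 - p//100 + p//400) mod 7 = (2042 + 510 - 20 + 5) mod 7 = 2537 mod 7 = 3 -> Thursday (Mon=0 ... Sun=6)
Days before February (Jan): 31 days
Weekday index = (3 + 31) mod 7 = 6

Sunday


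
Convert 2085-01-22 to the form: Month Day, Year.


ISO 2085-01-22 parses as year=2085, month=01, day=22
Month 1 -> January

January 22, 2085


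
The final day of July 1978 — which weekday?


July 1978 has 31 days
Anchor: Jan 1, 1978. With p = 1978 - 1 = 1977: (p + p//4 - p//100 + p//400) mod 7 = (1977 + 494 - 19 + 4) mod 7 = 2456 mod 7 = 6 -> Sunday (Mon=0 ... Sun=6)
Days before July (Jan-Jun): 181; July 1 index = (6 + 181) mod 7 = 5 -> Saturday
Last day offset: 31 - 1 = 30 days
Weekday index = (5 + 30) mod 7 = 0

Monday, July 31


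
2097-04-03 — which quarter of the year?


Month: April (month 4)
Q1: Jan-Mar, Q2: Apr-Jun, Q3: Jul-Sep, Q4: Oct-Dec

Q2


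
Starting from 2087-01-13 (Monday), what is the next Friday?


Current: Monday
Target: Friday
Days ahead: 4

Next Friday: 2087-01-17


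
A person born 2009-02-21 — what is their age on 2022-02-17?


Birth: 2009-02-21
Reference: 2022-02-17
Year difference: 2022 - 2009 = 13
Birthday not yet reached in 2022, subtract 1

12 years old


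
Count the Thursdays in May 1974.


May 1974 has 31 days
Anchor: Jan 1, 1974. With p = 1974 - 1 = 1973: (p + p//4 - p//100 + p//400) mod 7 = (1973 + 493 - 19 + 4) mod 7 = 2451 mod 7 = 1 -> Tuesday (Mon=0 ... Sun=6)
Days before May (Jan-Apr): 120; May 1 index = (1 + 120) mod 7 = 2 -> Wednesday
First Thursday is May 2
Thursdays: 2, 9, 16, 23, 30

5 Thursdays


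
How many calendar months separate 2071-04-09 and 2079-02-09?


From April 2071 to February 2079
8 years * 12 = 96 months, minus 2 months = 94

94 months


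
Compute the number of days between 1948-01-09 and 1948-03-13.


From 1948-01-09 to 1948-03-13
1948-01-09: day of year = 9
1948-03-13: days before March = 31 + 29 = 60 (1948 is a leap year); day of year = 60 + 13 = 73
Same year: 73 - 9 = 64

64 days


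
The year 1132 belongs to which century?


Century = (year - 1) // 100 + 1
= (1132 - 1) // 100 + 1
= 1131 // 100 + 1
= 11 + 1

12th century


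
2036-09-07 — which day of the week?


Date: September 7, 2036
Anchor: Jan 1, 2036. With p = 2036 - 1 = 2035: (p + p//4 - p//100 + p//400) mod 7 = (2035 + 508 - 20 + 5) mod 7 = 2528 mod 7 = 1 -> Tuesday (Mon=0 ... Sun=6)
Days before September (Jan-Aug): 244; offset = 244 + 7 - 1 = 250
Weekday index = (1 + 250) mod 7 = 6

Day of the week: Sunday


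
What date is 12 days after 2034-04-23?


Start: 2034-04-23, add 12 days
April 2034 has 30 days: 30 - 23 = 7 days to April 30 -> 5 left
May 2034: 5 <= 31 -> lands on May 5

Result: 2034-05-05


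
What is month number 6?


Month 6 of 12

June


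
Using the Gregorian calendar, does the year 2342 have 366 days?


Gregorian leap year rule: divisible by 4, but not by 100, unless also by 400.
2342 is not divisible by 4 -> not a leap year

No


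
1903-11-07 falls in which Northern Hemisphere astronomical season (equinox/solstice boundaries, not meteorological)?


Date: November 7
Astronomical Autumn (approx.; exact equinox/solstice day varies by year): September 22 to December 20
November 7 falls within the Autumn window

Autumn


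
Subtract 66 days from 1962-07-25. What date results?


Start: 1962-07-25, subtract 66 days
Back 25 days from July 25 reaches June 30, 1962 -> 41 left
June 1962 has 30 days -> back to May 31, 1962 -> 11 left
May 1962: 31 - 11 = 20 -> lands on May 20

Result: 1962-05-20


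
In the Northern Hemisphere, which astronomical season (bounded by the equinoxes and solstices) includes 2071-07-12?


Date: July 12
Astronomical Summer (approx.; exact equinox/solstice day varies by year): June 21 to September 21
July 12 falls within the Summer window

Summer


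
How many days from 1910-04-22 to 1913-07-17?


From 1910-04-22 to 1913-07-17
1910-04-22: days before April = 31 + 28 + 31 = 90 (1910 is not a leap year); day of year = 90 + 22 = 112
1913-07-17: days before July = 31 + 28 + 31 + 30 + 31 + 30 = 181 (1913 is not a leap year); day of year = 181 + 17 = 198
Rest of 1910: 365 - 112 = 253
Full years 1911 (365), 1912 (366): 731
Total = 253 + 731 + 198 = 1182

1182 days


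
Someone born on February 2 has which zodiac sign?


Date: February 2
Conventional tropical zodiac dates: Aquarius from January 20 onward; Pisces starts February 19
February 2 falls within the Aquarius range

Aquarius


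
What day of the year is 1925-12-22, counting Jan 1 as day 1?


Date: December 22, 1925
Days in months 1 through 11: 334
Plus 22 days in December

Day of year: 356


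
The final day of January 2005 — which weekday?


January 2005 has 31 days
Anchor: Jan 1, 2005. With p = 2005 - 1 = 2004: (p + p//4 - p//100 + p//400) mod 7 = (2004 + 501 - 20 + 5) mod 7 = 2490 mod 7 = 5 -> Saturday (Mon=0 ... Sun=6)
January 1 is the anchor itself -> Saturday
Last day offset: 31 - 1 = 30 days
Weekday index = (5 + 30) mod 7 = 0

Monday, January 31


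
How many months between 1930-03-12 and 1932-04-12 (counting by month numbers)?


From March 1930 to April 1932
2 years * 12 = 24 months, plus 1 month = 25

25 months


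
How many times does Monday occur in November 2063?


November 2063 has 30 days
Anchor: Jan 1, 2063. With p = 2063 - 1 = 2062: (p + p//4 - p//100 + p//400) mod 7 = (2062 + 515 - 20 + 5) mod 7 = 2562 mod 7 = 0 -> Monday (Mon=0 ... Sun=6)
Days before November (Jan-Oct): 304; November 1 index = (0 + 304) mod 7 = 3 -> Thursday
First Monday is November 5
Mondays: 5, 12, 19, 26

4 Mondays


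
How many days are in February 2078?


February 2078 (leap year: no)

28 days


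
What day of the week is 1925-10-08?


Date: October 8, 1925
Anchor: Jan 1, 1925. With p = 1925 - 1 = 1924: (p + p//4 - p//100 + p//400) mod 7 = (1924 + 481 - 19 + 4) mod 7 = 2390 mod 7 = 3 -> Thursday (Mon=0 ... Sun=6)
Days before October (Jan-Sep): 273; offset = 273 + 8 - 1 = 280
Weekday index = (3 + 280) mod 7 = 3

Day of the week: Thursday


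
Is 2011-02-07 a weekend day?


Anchor: Jan 1, 2011. With p = 2011 - 1 = 2010: (p + p//4 - p//100 + p//400) mod 7 = (2010 + 502 - 20 + 5) mod 7 = 2497 mod 7 = 5 -> Saturday (Mon=0 ... Sun=6)
Day of year: 38; offset = 37
Weekday index = (5 + 37) mod 7 = 0 -> Monday
Weekend days: Saturday, Sunday

No


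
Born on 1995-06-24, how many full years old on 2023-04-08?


Birth: 1995-06-24
Reference: 2023-04-08
Year difference: 2023 - 1995 = 28
Birthday not yet reached in 2023, subtract 1

27 years old


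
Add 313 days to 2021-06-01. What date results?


Start: 2021-06-01, add 313 days
June 2021 has 30 days: 30 - 1 = 29 days to June 30 -> 284 left
July 2021 has 31 days -> 253 left
August 2021 has 31 days -> 222 left
September 2021 has 30 days -> 192 left
October 2021 has 31 days -> 161 left
November 2021 has 30 days -> 131 left
December 2021 has 31 days -> 100 left
January 2022 has 31 days -> 69 left
February 2022 has 28 days -> 41 left
March 2022 has 31 days -> 10 left
April 2022: 10 <= 30 -> lands on April 10

Result: 2022-04-10


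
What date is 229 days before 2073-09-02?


Start: 2073-09-02, subtract 229 days
Back 2 days from September 2 reaches August 31, 2073 -> 227 left
August 2073 has 31 days -> back to July 31, 2073 -> 196 left
July 2073 has 31 days -> back to June 30, 2073 -> 165 left
June 2073 has 30 days -> back to May 31, 2073 -> 135 left
May 2073 has 31 days -> back to April 30, 2073 -> 104 left
April 2073 has 30 days -> back to March 31, 2073 -> 74 left
March 2073 has 31 days -> back to February 28, 2073 -> 43 left
February 2073 has 28 days -> back to January 31, 2073 -> 15 left
January 2073: 31 - 15 = 16 -> lands on January 16

Result: 2073-01-16


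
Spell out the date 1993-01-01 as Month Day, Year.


ISO 1993-01-01 parses as year=1993, month=01, day=01
Month 1 -> January

January 1, 1993


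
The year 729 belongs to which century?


Century = (year - 1) // 100 + 1
= (729 - 1) // 100 + 1
= 728 // 100 + 1
= 7 + 1

8th century


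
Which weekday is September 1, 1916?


Target: September 1, 1916
Anchor: Jan 1, 1916. With p = 1916 - 1 = 1915: (p + p//4 - p//100 + p//400) mod 7 = (1915 + 478 - 19 + 4) mod 7 = 2378 mod 7 = 5 -> Saturday (Mon=0 ... Sun=6)
Days before September (Jan-Aug): 244 days
Weekday index = (5 + 244) mod 7 = 4

Friday


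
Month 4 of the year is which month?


Month 4 of 12

April


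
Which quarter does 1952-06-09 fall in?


Month: June (month 6)
Q1: Jan-Mar, Q2: Apr-Jun, Q3: Jul-Sep, Q4: Oct-Dec

Q2


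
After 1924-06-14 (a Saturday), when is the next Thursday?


Current: Saturday
Target: Thursday
Days ahead: 5

Next Thursday: 1924-06-19


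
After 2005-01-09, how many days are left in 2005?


Day of year: 9 of 365
Remaining = 365 - 9

356 days


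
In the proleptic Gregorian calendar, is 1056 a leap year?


Gregorian leap year rule: divisible by 4, but not by 100, unless also by 400.
1056 is divisible by 4 but not 100 -> leap year

Yes


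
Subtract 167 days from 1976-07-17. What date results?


Start: 1976-07-17, subtract 167 days
Back 17 days from July 17 reaches June 30, 1976 -> 150 left
June 1976 has 30 days -> back to May 31, 1976 -> 120 left
May 1976 has 31 days -> back to April 30, 1976 -> 89 left
April 1976 has 30 days -> back to March 31, 1976 -> 59 left
March 1976 has 31 days -> back to February 29, 1976 -> 28 left
February 1976: 29 - 28 = 1 -> lands on February 1

Result: 1976-02-01


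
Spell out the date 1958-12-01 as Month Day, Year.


ISO 1958-12-01 parses as year=1958, month=12, day=01
Month 12 -> December

December 1, 1958


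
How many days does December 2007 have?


December 2007

31 days


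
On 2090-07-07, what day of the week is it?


Date: July 7, 2090
Anchor: Jan 1, 2090. With p = 2090 - 1 = 2089: (p + p//4 - p//100 + p//400) mod 7 = (2089 + 522 - 20 + 5) mod 7 = 2596 mod 7 = 6 -> Sunday (Mon=0 ... Sun=6)
Days before July (Jan-Jun): 181; offset = 181 + 7 - 1 = 187
Weekday index = (6 + 187) mod 7 = 4

Day of the week: Friday


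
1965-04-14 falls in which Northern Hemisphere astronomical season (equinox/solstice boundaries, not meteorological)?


Date: April 14
Astronomical Spring (approx.; exact equinox/solstice day varies by year): March 20 to June 20
April 14 falls within the Spring window

Spring


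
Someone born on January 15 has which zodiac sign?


Date: January 15
Conventional tropical zodiac dates: Capricorn from December 22 onward; Aquarius starts January 20
January 15 falls within the Capricorn range

Capricorn


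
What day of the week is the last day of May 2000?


May 2000 has 31 days
Anchor: Jan 1, 2000. With p = 2000 - 1 = 1999: (p + p//4 - p//100 + p//400) mod 7 = (1999 + 499 - 19 + 4) mod 7 = 2483 mod 7 = 5 -> Saturday (Mon=0 ... Sun=6)
Days before May (Jan-Apr): 121; May 1 index = (5 + 121) mod 7 = 0 -> Monday
Last day offset: 31 - 1 = 30 days
Weekday index = (0 + 30) mod 7 = 2

Wednesday, May 31


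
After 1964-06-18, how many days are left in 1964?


Day of year: 170 of 366
Remaining = 366 - 170

196 days


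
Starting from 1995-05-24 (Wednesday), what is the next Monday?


Current: Wednesday
Target: Monday
Days ahead: 5

Next Monday: 1995-05-29


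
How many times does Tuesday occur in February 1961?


February 1961 has 28 days
Anchor: Jan 1, 1961. With p = 1961 - 1 = 1960: (p + p//4 - p//100 + p//400) mod 7 = (1960 + 490 - 19 + 4) mod 7 = 2435 mod 7 = 6 -> Sunday (Mon=0 ... Sun=6)
Days before February (Jan): 31; February 1 index = (6 + 31) mod 7 = 2 -> Wednesday
First Tuesday is February 7
Tuesdays: 7, 14, 21, 28

4 Tuesdays


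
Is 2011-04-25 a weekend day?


Anchor: Jan 1, 2011. With p = 2011 - 1 = 2010: (p + p//4 - p//100 + p//400) mod 7 = (2010 + 502 - 20 + 5) mod 7 = 2497 mod 7 = 5 -> Saturday (Mon=0 ... Sun=6)
Day of year: 115; offset = 114
Weekday index = (5 + 114) mod 7 = 0 -> Monday
Weekend days: Saturday, Sunday

No


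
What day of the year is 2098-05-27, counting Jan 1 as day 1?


Date: May 27, 2098
Days in months 1 through 4: 120
Plus 27 days in May

Day of year: 147


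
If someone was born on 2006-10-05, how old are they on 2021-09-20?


Birth: 2006-10-05
Reference: 2021-09-20
Year difference: 2021 - 2006 = 15
Birthday not yet reached in 2021, subtract 1

14 years old


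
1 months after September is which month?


September is month 9
9 + 1 = 10

October
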